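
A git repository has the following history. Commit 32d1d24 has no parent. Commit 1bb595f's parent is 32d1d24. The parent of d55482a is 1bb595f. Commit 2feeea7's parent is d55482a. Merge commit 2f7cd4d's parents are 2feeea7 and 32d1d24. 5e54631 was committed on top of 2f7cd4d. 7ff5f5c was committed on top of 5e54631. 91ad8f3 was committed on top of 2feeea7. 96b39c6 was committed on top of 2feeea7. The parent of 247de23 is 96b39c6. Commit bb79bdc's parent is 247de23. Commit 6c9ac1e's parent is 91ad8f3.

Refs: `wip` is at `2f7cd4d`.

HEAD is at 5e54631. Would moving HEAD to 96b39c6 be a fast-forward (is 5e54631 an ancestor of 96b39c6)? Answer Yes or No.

A fast-forward from 5e54631 to 96b39c6 is possible iff 5e54631 is an ancestor of 96b39c6.
Ancestors of 96b39c6: {1bb595f, 2feeea7, 32d1d24, 96b39c6, d55482a}.
5e54631 is not among them, so fast-forward is not possible.

No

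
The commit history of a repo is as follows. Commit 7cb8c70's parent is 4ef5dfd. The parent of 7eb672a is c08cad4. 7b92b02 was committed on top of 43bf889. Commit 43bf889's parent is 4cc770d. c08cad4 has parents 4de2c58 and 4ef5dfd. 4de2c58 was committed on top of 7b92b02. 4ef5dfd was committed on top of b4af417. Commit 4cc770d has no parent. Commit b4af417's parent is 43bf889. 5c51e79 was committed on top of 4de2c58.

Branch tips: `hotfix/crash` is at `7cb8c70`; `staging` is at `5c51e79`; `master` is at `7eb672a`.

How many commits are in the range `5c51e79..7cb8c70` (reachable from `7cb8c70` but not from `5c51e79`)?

Reachable from 7cb8c70: {43bf889, 4cc770d, 4ef5dfd, 7cb8c70, b4af417}.
Reachable from 5c51e79: {43bf889, 4cc770d, 4de2c58, 5c51e79, 7b92b02}.
In 7cb8c70's history but not 5c51e79's: {4ef5dfd, 7cb8c70, b4af417} — 3 commits.

3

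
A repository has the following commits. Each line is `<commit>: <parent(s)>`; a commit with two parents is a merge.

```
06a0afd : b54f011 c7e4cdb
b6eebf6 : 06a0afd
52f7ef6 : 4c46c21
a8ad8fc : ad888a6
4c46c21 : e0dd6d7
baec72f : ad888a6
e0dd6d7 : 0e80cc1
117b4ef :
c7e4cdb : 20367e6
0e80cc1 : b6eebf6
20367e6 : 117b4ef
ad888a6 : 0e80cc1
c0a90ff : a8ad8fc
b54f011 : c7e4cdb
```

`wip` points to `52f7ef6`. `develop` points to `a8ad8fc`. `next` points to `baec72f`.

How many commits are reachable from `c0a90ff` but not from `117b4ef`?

Reachable from c0a90ff: {06a0afd, 0e80cc1, 117b4ef, 20367e6, a8ad8fc, ad888a6, b54f011, b6eebf6, c0a90ff, c7e4cdb}.
Reachable from 117b4ef: {117b4ef}.
In c0a90ff's history but not 117b4ef's: {06a0afd, 0e80cc1, 20367e6, a8ad8fc, ad888a6, b54f011, b6eebf6, c0a90ff, c7e4cdb} — 9 commits.

9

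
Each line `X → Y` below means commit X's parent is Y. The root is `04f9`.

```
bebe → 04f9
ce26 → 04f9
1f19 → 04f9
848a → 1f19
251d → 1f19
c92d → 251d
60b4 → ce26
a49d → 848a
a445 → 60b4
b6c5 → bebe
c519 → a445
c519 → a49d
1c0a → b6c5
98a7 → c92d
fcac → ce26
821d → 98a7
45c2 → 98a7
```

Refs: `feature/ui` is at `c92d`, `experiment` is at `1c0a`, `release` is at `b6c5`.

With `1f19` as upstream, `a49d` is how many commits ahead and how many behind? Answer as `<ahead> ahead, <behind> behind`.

Reachable from a49d: {04f9, 1f19, 848a, a49d}.
Reachable from 1f19: {04f9, 1f19}.
Only in a49d's history (ahead): {848a, a49d} — 2.
Only in 1f19's history (behind): {} — 0.

2 ahead, 0 behind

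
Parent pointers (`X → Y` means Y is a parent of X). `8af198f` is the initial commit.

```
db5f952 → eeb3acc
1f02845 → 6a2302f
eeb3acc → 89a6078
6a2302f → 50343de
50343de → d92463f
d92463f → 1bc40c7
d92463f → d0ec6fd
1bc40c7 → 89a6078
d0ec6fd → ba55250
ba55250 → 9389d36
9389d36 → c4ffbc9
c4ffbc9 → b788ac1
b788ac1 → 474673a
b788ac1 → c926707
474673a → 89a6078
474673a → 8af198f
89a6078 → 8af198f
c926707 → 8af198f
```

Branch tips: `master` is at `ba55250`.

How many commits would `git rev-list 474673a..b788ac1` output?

Reachable from b788ac1: {474673a, 89a6078, 8af198f, b788ac1, c926707}.
Reachable from 474673a: {474673a, 89a6078, 8af198f}.
In b788ac1's history but not 474673a's: {b788ac1, c926707} — 2 commits.

2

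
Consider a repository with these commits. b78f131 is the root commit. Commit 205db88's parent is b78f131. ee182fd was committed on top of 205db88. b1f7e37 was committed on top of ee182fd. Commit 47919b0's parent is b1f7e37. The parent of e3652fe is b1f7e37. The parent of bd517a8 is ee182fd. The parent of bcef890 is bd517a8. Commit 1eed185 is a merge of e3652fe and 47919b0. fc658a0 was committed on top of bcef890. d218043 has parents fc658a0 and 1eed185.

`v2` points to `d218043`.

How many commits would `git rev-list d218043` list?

Walking parent pointers from d218043: reachable set = {1eed185, 205db88, 47919b0, b1f7e37, b78f131, bcef890, bd517a8, d218043, e3652fe, ee182fd, fc658a0}.
That is 11 commits.

11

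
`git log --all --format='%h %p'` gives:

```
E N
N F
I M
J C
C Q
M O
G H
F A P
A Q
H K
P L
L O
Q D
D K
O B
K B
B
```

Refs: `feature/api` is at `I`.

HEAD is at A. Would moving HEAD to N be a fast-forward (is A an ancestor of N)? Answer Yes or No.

A fast-forward from A to N is possible iff A is an ancestor of N.
Ancestors of N: {A, B, D, F, K, L, N, O, P, Q}.
A is among them, so fast-forward is possible.

Yes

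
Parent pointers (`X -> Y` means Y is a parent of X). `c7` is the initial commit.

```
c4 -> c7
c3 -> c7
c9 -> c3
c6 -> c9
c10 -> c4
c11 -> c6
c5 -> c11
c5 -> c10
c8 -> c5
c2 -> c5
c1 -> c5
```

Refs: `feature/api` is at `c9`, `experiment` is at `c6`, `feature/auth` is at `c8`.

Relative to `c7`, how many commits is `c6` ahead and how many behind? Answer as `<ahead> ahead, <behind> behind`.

3 ahead, 0 behind

Reachable from c6: {c3, c6, c7, c9}.
Reachable from c7: {c7}.
Only in c6's history (ahead): {c3, c6, c9} — 3.
Only in c7's history (behind): {} — 0.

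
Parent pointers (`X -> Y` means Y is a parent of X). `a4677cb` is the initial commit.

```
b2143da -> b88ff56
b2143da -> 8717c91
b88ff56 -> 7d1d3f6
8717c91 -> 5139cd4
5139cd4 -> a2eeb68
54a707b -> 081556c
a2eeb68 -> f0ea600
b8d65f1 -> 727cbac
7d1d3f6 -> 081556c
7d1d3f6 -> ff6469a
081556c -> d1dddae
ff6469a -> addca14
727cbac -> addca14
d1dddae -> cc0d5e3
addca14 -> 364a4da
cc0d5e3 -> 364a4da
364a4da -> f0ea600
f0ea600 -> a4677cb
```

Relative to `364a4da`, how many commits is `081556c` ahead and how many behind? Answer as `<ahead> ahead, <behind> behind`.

Reachable from 081556c: {081556c, 364a4da, a4677cb, cc0d5e3, d1dddae, f0ea600}.
Reachable from 364a4da: {364a4da, a4677cb, f0ea600}.
Only in 081556c's history (ahead): {081556c, cc0d5e3, d1dddae} — 3.
Only in 364a4da's history (behind): {} — 0.

3 ahead, 0 behind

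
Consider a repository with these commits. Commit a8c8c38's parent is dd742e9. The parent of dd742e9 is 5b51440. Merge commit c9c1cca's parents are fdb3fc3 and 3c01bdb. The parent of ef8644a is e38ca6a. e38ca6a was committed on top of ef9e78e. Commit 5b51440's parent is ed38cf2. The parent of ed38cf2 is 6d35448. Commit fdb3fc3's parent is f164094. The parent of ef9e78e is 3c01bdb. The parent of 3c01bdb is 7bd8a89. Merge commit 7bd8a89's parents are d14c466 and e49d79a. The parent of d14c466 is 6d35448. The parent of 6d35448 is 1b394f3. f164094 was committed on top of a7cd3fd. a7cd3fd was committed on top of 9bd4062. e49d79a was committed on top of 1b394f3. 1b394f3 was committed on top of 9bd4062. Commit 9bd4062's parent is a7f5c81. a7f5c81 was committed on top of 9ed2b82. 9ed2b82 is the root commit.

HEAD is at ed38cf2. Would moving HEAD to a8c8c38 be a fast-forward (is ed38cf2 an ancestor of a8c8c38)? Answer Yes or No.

A fast-forward from ed38cf2 to a8c8c38 is possible iff ed38cf2 is an ancestor of a8c8c38.
Ancestors of a8c8c38: {1b394f3, 5b51440, 6d35448, 9bd4062, 9ed2b82, a7f5c81, a8c8c38, dd742e9, ed38cf2}.
ed38cf2 is among them, so fast-forward is possible.

Yes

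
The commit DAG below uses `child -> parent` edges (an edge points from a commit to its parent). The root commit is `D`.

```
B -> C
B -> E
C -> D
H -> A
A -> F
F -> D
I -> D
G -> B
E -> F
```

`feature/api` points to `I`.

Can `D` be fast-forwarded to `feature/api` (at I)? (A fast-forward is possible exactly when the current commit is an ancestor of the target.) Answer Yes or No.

A fast-forward from D to I is possible iff D is an ancestor of I.
Ancestors of I: {D, I}.
D is among them, so fast-forward is possible.

Yes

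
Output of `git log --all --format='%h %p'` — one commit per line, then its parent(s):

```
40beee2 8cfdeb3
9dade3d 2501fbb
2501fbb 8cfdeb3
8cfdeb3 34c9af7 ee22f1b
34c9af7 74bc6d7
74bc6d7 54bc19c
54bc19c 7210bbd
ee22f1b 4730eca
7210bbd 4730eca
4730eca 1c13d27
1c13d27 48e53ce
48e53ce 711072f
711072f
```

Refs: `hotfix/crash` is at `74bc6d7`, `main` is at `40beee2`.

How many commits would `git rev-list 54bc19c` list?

6

Walking parent pointers from 54bc19c: reachable set = {1c13d27, 4730eca, 48e53ce, 54bc19c, 711072f, 7210bbd}.
That is 6 commits.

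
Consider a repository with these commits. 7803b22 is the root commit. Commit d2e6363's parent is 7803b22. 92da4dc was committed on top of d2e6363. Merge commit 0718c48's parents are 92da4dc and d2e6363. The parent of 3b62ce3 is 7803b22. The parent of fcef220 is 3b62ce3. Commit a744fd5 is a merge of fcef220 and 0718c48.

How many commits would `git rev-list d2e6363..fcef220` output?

Reachable from fcef220: {3b62ce3, 7803b22, fcef220}.
Reachable from d2e6363: {7803b22, d2e6363}.
In fcef220's history but not d2e6363's: {3b62ce3, fcef220} — 2 commits.

2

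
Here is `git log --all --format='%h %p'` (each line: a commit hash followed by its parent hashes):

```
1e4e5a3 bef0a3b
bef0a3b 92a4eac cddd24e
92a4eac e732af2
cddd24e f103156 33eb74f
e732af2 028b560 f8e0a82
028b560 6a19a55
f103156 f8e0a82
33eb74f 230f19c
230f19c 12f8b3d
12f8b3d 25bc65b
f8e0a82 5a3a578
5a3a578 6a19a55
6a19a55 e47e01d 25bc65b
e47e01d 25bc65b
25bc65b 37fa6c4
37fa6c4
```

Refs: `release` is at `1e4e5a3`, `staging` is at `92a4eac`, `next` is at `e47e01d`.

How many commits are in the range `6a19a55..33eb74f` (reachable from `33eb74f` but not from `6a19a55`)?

3

Reachable from 33eb74f: {12f8b3d, 230f19c, 25bc65b, 33eb74f, 37fa6c4}.
Reachable from 6a19a55: {25bc65b, 37fa6c4, 6a19a55, e47e01d}.
In 33eb74f's history but not 6a19a55's: {12f8b3d, 230f19c, 33eb74f} — 3 commits.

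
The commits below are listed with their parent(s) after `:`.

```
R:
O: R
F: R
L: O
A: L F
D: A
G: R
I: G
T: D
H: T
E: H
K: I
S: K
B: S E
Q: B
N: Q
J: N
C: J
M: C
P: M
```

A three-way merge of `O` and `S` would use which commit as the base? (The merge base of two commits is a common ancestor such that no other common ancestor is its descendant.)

R

Ancestors of O: {O, R}.
Ancestors of S: {G, I, K, R, S}.
Common ancestors: {R}.
The only common ancestor is R, so it is the merge base.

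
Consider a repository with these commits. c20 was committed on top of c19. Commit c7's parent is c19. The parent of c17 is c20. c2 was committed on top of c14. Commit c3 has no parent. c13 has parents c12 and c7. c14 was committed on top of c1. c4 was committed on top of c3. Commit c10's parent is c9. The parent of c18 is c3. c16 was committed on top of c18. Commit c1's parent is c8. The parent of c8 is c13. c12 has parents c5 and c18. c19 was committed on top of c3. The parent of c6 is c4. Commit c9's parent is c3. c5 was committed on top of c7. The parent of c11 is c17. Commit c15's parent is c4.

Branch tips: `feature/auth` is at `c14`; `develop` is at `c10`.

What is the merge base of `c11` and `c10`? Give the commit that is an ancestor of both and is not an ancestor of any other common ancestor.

c3

Ancestors of c11: {c11, c17, c19, c20, c3}.
Ancestors of c10: {c10, c3, c9}.
Common ancestors: {c3}.
The only common ancestor is c3, so it is the merge base.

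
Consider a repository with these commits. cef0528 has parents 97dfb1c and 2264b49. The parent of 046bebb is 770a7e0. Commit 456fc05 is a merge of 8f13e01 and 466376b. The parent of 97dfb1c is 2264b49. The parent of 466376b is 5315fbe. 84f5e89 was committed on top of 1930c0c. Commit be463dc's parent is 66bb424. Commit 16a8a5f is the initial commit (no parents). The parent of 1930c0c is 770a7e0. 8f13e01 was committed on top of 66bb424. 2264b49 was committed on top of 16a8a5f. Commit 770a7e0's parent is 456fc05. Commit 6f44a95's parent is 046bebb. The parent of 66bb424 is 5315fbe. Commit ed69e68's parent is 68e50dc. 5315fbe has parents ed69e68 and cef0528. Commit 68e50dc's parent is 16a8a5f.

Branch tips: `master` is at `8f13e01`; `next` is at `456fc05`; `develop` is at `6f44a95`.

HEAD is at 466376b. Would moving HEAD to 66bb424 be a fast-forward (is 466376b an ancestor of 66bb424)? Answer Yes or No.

No

A fast-forward from 466376b to 66bb424 is possible iff 466376b is an ancestor of 66bb424.
Ancestors of 66bb424: {16a8a5f, 2264b49, 5315fbe, 66bb424, 68e50dc, 97dfb1c, cef0528, ed69e68}.
466376b is not among them, so fast-forward is not possible.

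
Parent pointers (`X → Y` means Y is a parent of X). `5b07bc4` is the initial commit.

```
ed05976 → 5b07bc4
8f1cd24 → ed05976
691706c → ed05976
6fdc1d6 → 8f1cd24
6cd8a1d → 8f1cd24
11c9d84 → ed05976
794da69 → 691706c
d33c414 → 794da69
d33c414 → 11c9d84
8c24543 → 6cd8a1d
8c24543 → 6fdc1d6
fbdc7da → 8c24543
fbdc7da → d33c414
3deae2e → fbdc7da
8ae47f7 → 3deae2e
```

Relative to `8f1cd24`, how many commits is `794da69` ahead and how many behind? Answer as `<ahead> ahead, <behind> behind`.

2 ahead, 1 behind

Reachable from 794da69: {5b07bc4, 691706c, 794da69, ed05976}.
Reachable from 8f1cd24: {5b07bc4, 8f1cd24, ed05976}.
Only in 794da69's history (ahead): {691706c, 794da69} — 2.
Only in 8f1cd24's history (behind): {8f1cd24} — 1.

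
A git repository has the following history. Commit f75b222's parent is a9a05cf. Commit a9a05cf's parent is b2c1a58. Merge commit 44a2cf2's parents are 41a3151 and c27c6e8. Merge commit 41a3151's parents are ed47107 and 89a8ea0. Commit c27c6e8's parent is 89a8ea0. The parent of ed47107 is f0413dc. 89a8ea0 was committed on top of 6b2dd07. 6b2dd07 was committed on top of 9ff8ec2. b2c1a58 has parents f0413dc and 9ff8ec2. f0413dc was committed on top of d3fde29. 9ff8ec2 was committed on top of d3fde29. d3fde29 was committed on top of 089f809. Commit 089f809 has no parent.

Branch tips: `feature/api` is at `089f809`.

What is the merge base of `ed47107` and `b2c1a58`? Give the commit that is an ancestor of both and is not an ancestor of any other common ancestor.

f0413dc

Ancestors of ed47107: {089f809, d3fde29, ed47107, f0413dc}.
Ancestors of b2c1a58: {089f809, 9ff8ec2, b2c1a58, d3fde29, f0413dc}.
Common ancestors: {089f809, d3fde29, f0413dc}.
Among these, f0413dc is not an ancestor of any other common ancestor — it is the merge base.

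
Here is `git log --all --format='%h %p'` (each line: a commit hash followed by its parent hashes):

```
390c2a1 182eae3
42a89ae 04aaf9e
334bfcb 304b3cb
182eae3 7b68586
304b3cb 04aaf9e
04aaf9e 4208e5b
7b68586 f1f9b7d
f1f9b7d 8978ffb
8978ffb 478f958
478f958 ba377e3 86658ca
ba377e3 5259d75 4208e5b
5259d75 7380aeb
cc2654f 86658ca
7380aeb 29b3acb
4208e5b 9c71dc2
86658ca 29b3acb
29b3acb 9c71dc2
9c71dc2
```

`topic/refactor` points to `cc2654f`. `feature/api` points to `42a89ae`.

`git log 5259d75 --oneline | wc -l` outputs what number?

4

Walking parent pointers from 5259d75: reachable set = {29b3acb, 5259d75, 7380aeb, 9c71dc2}.
That is 4 commits.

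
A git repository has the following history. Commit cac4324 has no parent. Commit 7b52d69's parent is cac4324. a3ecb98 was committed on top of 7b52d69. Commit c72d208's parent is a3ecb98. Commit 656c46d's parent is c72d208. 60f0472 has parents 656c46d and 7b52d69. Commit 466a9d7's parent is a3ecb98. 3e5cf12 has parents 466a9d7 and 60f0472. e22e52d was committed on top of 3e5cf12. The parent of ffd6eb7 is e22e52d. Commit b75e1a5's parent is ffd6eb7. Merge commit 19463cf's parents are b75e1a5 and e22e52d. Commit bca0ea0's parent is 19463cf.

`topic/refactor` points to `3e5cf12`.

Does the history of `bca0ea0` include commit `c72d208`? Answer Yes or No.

Yes

Ancestors of bca0ea0 (commits reachable by following parents): {19463cf, 3e5cf12, 466a9d7, 60f0472, 656c46d, 7b52d69, a3ecb98, b75e1a5, bca0ea0, c72d208, cac4324, e22e52d, ffd6eb7}.
c72d208 is in that set, so it is an ancestor of bca0ea0.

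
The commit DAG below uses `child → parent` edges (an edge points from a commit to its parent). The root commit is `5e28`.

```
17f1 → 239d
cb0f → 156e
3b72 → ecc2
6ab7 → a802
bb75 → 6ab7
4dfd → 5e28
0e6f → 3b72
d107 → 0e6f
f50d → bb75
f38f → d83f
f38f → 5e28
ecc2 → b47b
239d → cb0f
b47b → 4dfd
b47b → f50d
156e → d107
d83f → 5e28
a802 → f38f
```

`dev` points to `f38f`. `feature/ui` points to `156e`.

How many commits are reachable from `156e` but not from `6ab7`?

Reachable from 156e: {0e6f, 156e, 3b72, 4dfd, 5e28, 6ab7, a802, b47b, bb75, d107, d83f, ecc2, f38f, f50d}.
Reachable from 6ab7: {5e28, 6ab7, a802, d83f, f38f}.
In 156e's history but not 6ab7's: {0e6f, 156e, 3b72, 4dfd, b47b, bb75, d107, ecc2, f50d} — 9 commits.

9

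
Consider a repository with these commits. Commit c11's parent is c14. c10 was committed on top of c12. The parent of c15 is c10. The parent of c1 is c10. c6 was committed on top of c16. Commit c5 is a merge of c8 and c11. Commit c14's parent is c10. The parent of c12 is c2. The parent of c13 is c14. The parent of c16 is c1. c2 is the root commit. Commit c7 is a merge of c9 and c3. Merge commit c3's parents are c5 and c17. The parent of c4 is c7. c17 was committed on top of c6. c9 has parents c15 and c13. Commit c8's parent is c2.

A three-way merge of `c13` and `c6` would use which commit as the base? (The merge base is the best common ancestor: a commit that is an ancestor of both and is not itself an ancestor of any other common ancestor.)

Ancestors of c13: {c10, c12, c13, c14, c2}.
Ancestors of c6: {c1, c10, c12, c16, c2, c6}.
Common ancestors: {c10, c12, c2}.
Among these, c10 is not an ancestor of any other common ancestor — it is the merge base.

c10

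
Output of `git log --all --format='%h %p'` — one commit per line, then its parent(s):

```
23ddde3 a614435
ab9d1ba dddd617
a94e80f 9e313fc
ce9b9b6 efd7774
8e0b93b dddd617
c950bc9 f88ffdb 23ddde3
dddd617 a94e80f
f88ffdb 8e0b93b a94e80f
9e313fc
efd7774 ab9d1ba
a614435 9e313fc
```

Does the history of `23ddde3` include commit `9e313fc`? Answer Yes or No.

Ancestors of 23ddde3 (commits reachable by following parents): {23ddde3, 9e313fc, a614435}.
9e313fc is in that set, so it is an ancestor of 23ddde3.

Yes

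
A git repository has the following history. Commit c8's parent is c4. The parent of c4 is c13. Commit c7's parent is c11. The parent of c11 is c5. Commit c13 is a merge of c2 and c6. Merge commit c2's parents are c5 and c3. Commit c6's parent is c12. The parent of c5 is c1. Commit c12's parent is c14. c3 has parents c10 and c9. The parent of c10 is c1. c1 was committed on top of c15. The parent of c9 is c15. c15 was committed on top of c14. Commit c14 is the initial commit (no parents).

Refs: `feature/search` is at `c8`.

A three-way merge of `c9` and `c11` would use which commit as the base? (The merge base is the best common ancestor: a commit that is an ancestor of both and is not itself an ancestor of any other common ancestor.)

c15

Ancestors of c9: {c14, c15, c9}.
Ancestors of c11: {c1, c11, c14, c15, c5}.
Common ancestors: {c14, c15}.
Among these, c15 is not an ancestor of any other common ancestor — it is the merge base.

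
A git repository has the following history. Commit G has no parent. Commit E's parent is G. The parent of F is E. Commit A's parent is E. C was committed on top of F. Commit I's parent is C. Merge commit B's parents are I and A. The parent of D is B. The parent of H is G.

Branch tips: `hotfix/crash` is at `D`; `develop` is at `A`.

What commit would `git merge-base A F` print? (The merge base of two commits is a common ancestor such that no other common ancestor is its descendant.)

Ancestors of A: {A, E, G}.
Ancestors of F: {E, F, G}.
Common ancestors: {E, G}.
Among these, E is not an ancestor of any other common ancestor — it is the merge base.

E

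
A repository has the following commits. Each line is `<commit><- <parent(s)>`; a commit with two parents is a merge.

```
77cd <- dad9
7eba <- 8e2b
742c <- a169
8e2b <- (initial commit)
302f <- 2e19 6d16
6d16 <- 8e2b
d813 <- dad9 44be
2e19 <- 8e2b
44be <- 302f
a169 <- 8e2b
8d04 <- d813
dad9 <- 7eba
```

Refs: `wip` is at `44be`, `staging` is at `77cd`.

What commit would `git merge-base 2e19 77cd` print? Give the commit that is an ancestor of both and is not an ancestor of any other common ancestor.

Ancestors of 2e19: {2e19, 8e2b}.
Ancestors of 77cd: {77cd, 7eba, 8e2b, dad9}.
Common ancestors: {8e2b}.
The only common ancestor is 8e2b, so it is the merge base.

8e2b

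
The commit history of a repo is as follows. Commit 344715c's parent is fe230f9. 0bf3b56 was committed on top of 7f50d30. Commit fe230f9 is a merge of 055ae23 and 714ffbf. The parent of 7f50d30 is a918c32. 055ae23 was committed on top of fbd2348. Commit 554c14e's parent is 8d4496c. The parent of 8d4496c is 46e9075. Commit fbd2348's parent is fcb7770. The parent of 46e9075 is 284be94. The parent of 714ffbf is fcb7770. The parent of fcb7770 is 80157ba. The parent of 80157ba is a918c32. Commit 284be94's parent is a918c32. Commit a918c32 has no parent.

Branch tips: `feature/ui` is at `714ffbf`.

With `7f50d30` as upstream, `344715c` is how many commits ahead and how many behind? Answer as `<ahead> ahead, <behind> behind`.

Reachable from 344715c: {055ae23, 344715c, 714ffbf, 80157ba, a918c32, fbd2348, fcb7770, fe230f9}.
Reachable from 7f50d30: {7f50d30, a918c32}.
Only in 344715c's history (ahead): {055ae23, 344715c, 714ffbf, 80157ba, fbd2348, fcb7770, fe230f9} — 7.
Only in 7f50d30's history (behind): {7f50d30} — 1.

7 ahead, 1 behind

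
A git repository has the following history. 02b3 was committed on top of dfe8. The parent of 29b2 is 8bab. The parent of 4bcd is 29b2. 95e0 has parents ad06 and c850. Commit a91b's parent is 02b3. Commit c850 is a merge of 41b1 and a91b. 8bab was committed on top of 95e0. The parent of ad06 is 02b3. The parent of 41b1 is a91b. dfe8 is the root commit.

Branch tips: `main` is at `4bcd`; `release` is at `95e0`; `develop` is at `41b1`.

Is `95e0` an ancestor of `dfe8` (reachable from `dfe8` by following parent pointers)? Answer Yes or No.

Ancestors of dfe8: {dfe8}.
95e0 is not in that set, so it is not an ancestor of dfe8.

No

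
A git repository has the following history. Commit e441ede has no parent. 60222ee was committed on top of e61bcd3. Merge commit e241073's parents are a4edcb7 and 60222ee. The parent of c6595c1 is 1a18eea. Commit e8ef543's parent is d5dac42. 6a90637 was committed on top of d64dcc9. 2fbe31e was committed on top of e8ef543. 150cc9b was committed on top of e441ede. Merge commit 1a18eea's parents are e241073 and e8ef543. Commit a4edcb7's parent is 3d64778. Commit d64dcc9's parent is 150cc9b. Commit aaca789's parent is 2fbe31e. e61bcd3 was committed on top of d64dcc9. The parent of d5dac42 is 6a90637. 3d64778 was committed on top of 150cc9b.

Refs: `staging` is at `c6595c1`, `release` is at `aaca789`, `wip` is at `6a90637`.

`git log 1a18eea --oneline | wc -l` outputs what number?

12

Walking parent pointers from 1a18eea: reachable set = {150cc9b, 1a18eea, 3d64778, 60222ee, 6a90637, a4edcb7, d5dac42, d64dcc9, e241073, e441ede, e61bcd3, e8ef543}.
That is 12 commits.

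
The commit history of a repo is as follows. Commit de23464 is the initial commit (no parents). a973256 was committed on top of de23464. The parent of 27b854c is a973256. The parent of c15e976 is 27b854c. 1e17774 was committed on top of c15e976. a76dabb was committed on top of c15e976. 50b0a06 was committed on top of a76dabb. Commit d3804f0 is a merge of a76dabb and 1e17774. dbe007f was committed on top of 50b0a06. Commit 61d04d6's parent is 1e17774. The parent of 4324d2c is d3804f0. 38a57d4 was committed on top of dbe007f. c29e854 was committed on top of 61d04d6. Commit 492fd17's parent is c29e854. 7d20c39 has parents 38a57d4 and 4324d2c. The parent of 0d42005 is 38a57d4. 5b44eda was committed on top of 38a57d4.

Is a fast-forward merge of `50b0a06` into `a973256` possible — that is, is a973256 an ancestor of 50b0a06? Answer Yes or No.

A fast-forward from a973256 to 50b0a06 is possible iff a973256 is an ancestor of 50b0a06.
Ancestors of 50b0a06: {27b854c, 50b0a06, a76dabb, a973256, c15e976, de23464}.
a973256 is among them, so fast-forward is possible.

Yes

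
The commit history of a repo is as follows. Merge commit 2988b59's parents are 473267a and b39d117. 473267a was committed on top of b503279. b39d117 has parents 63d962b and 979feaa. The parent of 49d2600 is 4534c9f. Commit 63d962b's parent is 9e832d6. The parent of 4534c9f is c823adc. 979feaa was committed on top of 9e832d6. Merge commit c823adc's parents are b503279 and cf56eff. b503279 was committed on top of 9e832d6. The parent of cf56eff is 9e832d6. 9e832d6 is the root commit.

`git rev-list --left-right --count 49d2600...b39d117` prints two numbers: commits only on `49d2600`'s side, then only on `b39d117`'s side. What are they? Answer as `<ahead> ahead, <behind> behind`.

5 ahead, 3 behind

Reachable from 49d2600: {4534c9f, 49d2600, 9e832d6, b503279, c823adc, cf56eff}.
Reachable from b39d117: {63d962b, 979feaa, 9e832d6, b39d117}.
Only in 49d2600's history (ahead): {4534c9f, 49d2600, b503279, c823adc, cf56eff} — 5.
Only in b39d117's history (behind): {63d962b, 979feaa, b39d117} — 3.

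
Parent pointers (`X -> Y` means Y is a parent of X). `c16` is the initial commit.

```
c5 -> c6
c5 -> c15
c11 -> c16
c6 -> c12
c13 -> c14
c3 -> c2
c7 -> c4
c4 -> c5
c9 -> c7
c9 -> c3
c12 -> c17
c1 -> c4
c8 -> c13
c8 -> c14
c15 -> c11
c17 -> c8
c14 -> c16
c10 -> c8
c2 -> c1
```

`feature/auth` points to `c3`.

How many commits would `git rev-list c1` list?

Walking parent pointers from c1: reachable set = {c1, c11, c12, c13, c14, c15, c16, c17, c4, c5, c6, c8}.
That is 12 commits.

12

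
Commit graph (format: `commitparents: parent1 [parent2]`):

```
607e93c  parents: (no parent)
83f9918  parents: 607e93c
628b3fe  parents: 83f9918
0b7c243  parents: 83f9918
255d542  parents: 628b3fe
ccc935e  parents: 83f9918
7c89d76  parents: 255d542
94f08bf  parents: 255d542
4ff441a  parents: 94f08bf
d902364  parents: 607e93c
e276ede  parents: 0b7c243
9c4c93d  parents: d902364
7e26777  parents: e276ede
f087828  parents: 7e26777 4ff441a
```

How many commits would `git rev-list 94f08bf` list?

Walking parent pointers from 94f08bf: reachable set = {255d542, 607e93c, 628b3fe, 83f9918, 94f08bf}.
That is 5 commits.

5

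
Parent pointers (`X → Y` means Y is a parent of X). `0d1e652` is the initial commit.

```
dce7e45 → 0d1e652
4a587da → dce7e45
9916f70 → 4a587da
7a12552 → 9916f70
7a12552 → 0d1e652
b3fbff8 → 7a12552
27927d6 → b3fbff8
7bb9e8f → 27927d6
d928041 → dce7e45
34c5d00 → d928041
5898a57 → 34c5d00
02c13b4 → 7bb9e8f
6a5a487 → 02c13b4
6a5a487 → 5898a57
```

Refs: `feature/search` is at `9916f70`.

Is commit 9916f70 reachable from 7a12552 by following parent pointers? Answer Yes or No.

Yes

Ancestors of 7a12552 (commits reachable by following parents): {0d1e652, 4a587da, 7a12552, 9916f70, dce7e45}.
9916f70 is in that set, so it is an ancestor of 7a12552.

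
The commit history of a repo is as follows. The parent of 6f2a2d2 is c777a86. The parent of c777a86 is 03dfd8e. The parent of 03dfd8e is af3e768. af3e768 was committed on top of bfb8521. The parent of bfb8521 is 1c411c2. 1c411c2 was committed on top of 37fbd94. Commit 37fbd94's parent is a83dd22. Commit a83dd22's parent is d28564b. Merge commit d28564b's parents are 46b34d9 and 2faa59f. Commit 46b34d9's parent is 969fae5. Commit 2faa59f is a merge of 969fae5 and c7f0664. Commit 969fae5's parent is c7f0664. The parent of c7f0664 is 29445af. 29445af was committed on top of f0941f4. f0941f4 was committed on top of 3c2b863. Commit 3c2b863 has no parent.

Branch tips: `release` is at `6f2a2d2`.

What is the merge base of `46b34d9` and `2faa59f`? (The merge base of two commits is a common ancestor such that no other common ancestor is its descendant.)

Ancestors of 46b34d9: {29445af, 3c2b863, 46b34d9, 969fae5, c7f0664, f0941f4}.
Ancestors of 2faa59f: {29445af, 2faa59f, 3c2b863, 969fae5, c7f0664, f0941f4}.
Common ancestors: {29445af, 3c2b863, 969fae5, c7f0664, f0941f4}.
Among these, 969fae5 is not an ancestor of any other common ancestor — it is the merge base.

969fae5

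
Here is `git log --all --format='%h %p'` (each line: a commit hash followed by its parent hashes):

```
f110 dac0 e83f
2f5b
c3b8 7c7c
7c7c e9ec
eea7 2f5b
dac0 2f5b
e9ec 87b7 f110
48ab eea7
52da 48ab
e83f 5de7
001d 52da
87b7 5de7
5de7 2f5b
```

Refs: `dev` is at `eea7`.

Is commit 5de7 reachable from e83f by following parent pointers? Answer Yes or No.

Yes

Ancestors of e83f (commits reachable by following parents): {2f5b, 5de7, e83f}.
5de7 is in that set, so it is an ancestor of e83f.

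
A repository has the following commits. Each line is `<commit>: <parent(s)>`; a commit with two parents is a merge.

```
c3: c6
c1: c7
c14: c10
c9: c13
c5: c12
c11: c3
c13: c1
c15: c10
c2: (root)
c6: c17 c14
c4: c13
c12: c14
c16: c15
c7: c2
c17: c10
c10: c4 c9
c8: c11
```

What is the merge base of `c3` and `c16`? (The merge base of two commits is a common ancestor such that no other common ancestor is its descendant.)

Ancestors of c3: {c1, c10, c13, c14, c17, c2, c3, c4, c6, c7, c9}.
Ancestors of c16: {c1, c10, c13, c15, c16, c2, c4, c7, c9}.
Common ancestors: {c1, c10, c13, c2, c4, c7, c9}.
Among these, c10 is not an ancestor of any other common ancestor — it is the merge base.

c10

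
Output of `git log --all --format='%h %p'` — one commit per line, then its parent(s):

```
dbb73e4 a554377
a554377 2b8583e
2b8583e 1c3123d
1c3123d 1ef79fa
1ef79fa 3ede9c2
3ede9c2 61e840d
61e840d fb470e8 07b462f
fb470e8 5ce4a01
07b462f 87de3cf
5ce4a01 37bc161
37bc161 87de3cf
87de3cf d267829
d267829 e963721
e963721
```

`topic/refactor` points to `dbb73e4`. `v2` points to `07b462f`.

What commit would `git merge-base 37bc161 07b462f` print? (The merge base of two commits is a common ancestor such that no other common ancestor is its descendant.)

87de3cf

Ancestors of 37bc161: {37bc161, 87de3cf, d267829, e963721}.
Ancestors of 07b462f: {07b462f, 87de3cf, d267829, e963721}.
Common ancestors: {87de3cf, d267829, e963721}.
Among these, 87de3cf is not an ancestor of any other common ancestor — it is the merge base.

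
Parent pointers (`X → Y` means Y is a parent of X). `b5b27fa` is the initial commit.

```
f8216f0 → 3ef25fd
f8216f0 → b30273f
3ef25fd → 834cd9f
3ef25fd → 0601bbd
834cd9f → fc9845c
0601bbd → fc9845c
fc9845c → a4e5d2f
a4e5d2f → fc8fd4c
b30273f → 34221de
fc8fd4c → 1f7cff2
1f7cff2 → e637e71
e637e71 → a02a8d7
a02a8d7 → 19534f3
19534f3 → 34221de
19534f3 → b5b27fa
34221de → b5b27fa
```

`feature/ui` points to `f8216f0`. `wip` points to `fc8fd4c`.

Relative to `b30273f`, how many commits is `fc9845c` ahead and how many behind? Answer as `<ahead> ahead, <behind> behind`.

7 ahead, 1 behind

Reachable from fc9845c: {19534f3, 1f7cff2, 34221de, a02a8d7, a4e5d2f, b5b27fa, e637e71, fc8fd4c, fc9845c}.
Reachable from b30273f: {34221de, b30273f, b5b27fa}.
Only in fc9845c's history (ahead): {19534f3, 1f7cff2, a02a8d7, a4e5d2f, e637e71, fc8fd4c, fc9845c} — 7.
Only in b30273f's history (behind): {b30273f} — 1.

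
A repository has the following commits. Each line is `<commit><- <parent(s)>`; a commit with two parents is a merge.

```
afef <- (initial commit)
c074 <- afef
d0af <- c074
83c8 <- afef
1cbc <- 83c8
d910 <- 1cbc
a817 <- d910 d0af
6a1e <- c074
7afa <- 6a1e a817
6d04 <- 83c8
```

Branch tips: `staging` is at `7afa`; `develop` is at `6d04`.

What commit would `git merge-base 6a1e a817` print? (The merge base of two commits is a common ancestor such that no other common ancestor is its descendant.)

Ancestors of 6a1e: {6a1e, afef, c074}.
Ancestors of a817: {1cbc, 83c8, a817, afef, c074, d0af, d910}.
Common ancestors: {afef, c074}.
Among these, c074 is not an ancestor of any other common ancestor — it is the merge base.

c074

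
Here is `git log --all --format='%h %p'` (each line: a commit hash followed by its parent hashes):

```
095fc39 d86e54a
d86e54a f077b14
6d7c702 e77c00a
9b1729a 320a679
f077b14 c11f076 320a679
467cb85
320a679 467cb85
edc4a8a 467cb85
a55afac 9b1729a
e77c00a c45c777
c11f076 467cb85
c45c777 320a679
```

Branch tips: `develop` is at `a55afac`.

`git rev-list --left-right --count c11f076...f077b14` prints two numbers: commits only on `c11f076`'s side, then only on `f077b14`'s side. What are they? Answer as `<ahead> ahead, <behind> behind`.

Reachable from c11f076: {467cb85, c11f076}.
Reachable from f077b14: {320a679, 467cb85, c11f076, f077b14}.
Only in c11f076's history (ahead): {} — 0.
Only in f077b14's history (behind): {320a679, f077b14} — 2.

0 ahead, 2 behind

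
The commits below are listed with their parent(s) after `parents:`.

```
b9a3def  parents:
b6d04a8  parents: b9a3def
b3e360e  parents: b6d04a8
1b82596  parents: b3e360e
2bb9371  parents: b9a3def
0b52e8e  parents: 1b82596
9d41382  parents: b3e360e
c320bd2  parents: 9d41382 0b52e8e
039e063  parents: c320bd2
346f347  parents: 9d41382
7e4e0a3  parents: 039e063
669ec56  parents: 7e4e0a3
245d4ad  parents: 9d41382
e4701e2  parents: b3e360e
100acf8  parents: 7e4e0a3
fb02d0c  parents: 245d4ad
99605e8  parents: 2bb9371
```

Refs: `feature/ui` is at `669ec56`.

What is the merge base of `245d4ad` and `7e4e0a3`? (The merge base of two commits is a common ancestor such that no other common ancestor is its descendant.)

9d41382

Ancestors of 245d4ad: {245d4ad, 9d41382, b3e360e, b6d04a8, b9a3def}.
Ancestors of 7e4e0a3: {039e063, 0b52e8e, 1b82596, 7e4e0a3, 9d41382, b3e360e, b6d04a8, b9a3def, c320bd2}.
Common ancestors: {9d41382, b3e360e, b6d04a8, b9a3def}.
Among these, 9d41382 is not an ancestor of any other common ancestor — it is the merge base.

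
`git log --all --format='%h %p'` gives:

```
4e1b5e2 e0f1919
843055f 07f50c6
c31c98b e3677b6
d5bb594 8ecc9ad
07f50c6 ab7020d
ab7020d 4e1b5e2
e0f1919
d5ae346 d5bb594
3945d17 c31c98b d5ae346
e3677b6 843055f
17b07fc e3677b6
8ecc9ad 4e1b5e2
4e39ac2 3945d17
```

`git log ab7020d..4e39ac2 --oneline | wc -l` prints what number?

Reachable from 4e39ac2: {07f50c6, 3945d17, 4e1b5e2, 4e39ac2, 843055f, 8ecc9ad, ab7020d, c31c98b, d5ae346, d5bb594, e0f1919, e3677b6}.
Reachable from ab7020d: {4e1b5e2, ab7020d, e0f1919}.
In 4e39ac2's history but not ab7020d's: {07f50c6, 3945d17, 4e39ac2, 843055f, 8ecc9ad, c31c98b, d5ae346, d5bb594, e3677b6} — 9 commits.

9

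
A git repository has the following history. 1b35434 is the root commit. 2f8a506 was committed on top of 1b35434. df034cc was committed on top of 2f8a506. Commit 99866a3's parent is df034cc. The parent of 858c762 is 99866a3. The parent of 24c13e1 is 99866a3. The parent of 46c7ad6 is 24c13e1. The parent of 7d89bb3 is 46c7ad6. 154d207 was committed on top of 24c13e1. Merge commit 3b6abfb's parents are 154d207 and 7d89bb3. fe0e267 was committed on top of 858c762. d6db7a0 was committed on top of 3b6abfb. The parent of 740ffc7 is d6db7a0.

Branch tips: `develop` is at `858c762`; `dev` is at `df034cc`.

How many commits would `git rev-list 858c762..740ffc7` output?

Reachable from 740ffc7: {154d207, 1b35434, 24c13e1, 2f8a506, 3b6abfb, 46c7ad6, 740ffc7, 7d89bb3, 99866a3, d6db7a0, df034cc}.
Reachable from 858c762: {1b35434, 2f8a506, 858c762, 99866a3, df034cc}.
In 740ffc7's history but not 858c762's: {154d207, 24c13e1, 3b6abfb, 46c7ad6, 740ffc7, 7d89bb3, d6db7a0} — 7 commits.

7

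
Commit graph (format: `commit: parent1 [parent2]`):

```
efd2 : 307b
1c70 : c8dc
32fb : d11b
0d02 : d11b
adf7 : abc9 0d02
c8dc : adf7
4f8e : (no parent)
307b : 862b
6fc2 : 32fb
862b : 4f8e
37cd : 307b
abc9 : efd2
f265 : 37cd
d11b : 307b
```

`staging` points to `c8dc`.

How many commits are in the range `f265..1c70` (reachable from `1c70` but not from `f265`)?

Reachable from 1c70: {0d02, 1c70, 307b, 4f8e, 862b, abc9, adf7, c8dc, d11b, efd2}.
Reachable from f265: {307b, 37cd, 4f8e, 862b, f265}.
In 1c70's history but not f265's: {0d02, 1c70, abc9, adf7, c8dc, d11b, efd2} — 7 commits.

7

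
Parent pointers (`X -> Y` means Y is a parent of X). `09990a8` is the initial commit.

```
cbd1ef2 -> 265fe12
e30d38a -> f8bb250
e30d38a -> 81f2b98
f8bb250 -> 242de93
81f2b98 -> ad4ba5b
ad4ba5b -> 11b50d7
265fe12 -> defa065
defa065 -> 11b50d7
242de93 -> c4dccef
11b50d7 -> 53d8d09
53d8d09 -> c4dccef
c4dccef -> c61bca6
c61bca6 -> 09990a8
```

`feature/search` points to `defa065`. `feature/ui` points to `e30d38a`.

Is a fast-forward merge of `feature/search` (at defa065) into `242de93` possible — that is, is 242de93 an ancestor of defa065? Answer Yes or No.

A fast-forward from 242de93 to defa065 is possible iff 242de93 is an ancestor of defa065.
Ancestors of defa065: {09990a8, 11b50d7, 53d8d09, c4dccef, c61bca6, defa065}.
242de93 is not among them, so fast-forward is not possible.

No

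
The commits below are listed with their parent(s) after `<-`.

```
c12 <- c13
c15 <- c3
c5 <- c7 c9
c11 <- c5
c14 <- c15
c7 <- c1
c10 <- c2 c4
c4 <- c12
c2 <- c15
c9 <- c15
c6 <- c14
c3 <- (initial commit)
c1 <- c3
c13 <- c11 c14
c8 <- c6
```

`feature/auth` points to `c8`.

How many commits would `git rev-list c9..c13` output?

Reachable from c13: {c1, c11, c13, c14, c15, c3, c5, c7, c9}.
Reachable from c9: {c15, c3, c9}.
In c13's history but not c9's: {c1, c11, c13, c14, c5, c7} — 6 commits.

6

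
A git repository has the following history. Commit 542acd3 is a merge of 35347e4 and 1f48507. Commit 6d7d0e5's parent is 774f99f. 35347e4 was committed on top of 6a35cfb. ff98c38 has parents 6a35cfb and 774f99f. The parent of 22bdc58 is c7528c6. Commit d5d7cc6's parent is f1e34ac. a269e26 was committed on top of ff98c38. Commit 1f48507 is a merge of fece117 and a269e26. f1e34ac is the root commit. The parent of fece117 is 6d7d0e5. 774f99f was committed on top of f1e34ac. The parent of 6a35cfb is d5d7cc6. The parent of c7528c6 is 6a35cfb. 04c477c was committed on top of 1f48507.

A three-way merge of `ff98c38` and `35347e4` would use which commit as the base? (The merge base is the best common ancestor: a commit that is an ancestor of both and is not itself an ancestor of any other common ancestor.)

Ancestors of ff98c38: {6a35cfb, 774f99f, d5d7cc6, f1e34ac, ff98c38}.
Ancestors of 35347e4: {35347e4, 6a35cfb, d5d7cc6, f1e34ac}.
Common ancestors: {6a35cfb, d5d7cc6, f1e34ac}.
Among these, 6a35cfb is not an ancestor of any other common ancestor — it is the merge base.

6a35cfb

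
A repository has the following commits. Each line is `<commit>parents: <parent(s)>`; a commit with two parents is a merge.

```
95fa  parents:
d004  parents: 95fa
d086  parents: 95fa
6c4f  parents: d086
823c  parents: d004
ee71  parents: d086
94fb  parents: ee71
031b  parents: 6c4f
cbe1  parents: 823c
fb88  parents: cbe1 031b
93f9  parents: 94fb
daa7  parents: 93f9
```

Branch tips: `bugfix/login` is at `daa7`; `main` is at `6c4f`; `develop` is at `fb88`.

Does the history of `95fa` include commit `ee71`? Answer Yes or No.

Ancestors of 95fa: {95fa}.
ee71 is not in that set, so it is not an ancestor of 95fa.

No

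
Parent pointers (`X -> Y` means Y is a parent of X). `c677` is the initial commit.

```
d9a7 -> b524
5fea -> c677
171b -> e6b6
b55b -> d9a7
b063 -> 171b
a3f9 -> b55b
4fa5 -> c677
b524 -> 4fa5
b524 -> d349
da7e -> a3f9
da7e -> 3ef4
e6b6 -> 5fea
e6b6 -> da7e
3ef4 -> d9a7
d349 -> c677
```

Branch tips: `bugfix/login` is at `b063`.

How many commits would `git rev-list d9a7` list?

5

Walking parent pointers from d9a7: reachable set = {4fa5, b524, c677, d349, d9a7}.
That is 5 commits.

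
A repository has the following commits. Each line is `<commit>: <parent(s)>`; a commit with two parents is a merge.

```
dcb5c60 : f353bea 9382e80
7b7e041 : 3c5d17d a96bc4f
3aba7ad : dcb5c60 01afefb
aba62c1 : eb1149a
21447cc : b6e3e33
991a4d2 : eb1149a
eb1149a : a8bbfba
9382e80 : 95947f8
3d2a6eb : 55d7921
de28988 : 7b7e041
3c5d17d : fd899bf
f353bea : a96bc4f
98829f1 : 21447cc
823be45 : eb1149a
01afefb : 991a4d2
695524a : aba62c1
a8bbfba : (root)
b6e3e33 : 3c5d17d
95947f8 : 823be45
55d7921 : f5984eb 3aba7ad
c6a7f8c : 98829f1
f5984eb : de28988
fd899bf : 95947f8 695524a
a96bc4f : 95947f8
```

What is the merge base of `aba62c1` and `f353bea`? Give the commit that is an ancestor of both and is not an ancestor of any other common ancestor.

Ancestors of aba62c1: {a8bbfba, aba62c1, eb1149a}.
Ancestors of f353bea: {823be45, 95947f8, a8bbfba, a96bc4f, eb1149a, f353bea}.
Common ancestors: {a8bbfba, eb1149a}.
Among these, eb1149a is not an ancestor of any other common ancestor — it is the merge base.

eb1149a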